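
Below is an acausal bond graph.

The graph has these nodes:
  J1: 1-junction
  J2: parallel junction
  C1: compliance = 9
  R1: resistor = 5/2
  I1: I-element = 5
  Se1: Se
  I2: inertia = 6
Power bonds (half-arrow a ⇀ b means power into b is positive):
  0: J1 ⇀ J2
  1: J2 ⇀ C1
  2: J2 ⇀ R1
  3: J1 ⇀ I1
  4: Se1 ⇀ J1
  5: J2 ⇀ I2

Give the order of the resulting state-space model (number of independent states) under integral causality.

#4 |J1  (Se1: effort source, stroke at far end)
#1 |J2  (C1: C, integral causality)
#0 |J1  (0-jn J2 has e-setter on 1)
#2 |R1  (common-e at J2 fixed by 1)
#5 |I2  (0-jn J2 has e-setter on 1)
#3 |I1  (J1: last free bond brings flow in)

3  (C1, I1, I2 all integral)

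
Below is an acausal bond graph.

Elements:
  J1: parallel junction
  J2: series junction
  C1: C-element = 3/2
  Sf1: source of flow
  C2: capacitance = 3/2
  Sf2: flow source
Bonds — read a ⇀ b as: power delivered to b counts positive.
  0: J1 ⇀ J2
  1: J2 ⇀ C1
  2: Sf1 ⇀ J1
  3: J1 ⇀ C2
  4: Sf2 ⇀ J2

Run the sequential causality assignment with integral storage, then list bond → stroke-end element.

β0 →J2
β1 →J2
β2 →Sf1
β3 →J1
β4 →Sf2

β2 stroke→Sf1  (source Sf1 imposes f)
β4 stroke→Sf2  (source Sf2 imposes f)
β0 stroke→J2  (J2: bond 4 brought flow, rest push out)
β1 stroke→J2  (1-jn J2 has f-setter on 4)
β3 stroke→J1  (closing 0-jn rule on J1)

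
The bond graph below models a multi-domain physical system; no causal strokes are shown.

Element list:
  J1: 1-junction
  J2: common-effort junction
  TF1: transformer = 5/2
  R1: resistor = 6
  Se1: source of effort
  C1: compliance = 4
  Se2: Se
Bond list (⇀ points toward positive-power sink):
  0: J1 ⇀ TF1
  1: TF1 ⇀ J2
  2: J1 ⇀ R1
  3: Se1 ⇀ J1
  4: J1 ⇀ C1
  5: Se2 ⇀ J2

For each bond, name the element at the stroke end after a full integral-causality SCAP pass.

bond 0 |J1
bond 1 |TF1
bond 2 |R1
bond 3 |J1
bond 4 |J1
bond 5 |J2

#3 →J1  (Se1: effort source, stroke at far end)
#5 →J2  (Se2 (Se) sets effort on bond)
#1 →TF1  (J2: bond 5 brought effort, rest push out)
#0 →J1  (through TF1, causality passes straight; one stroke at TF1)
#4 →J1  (C1 integral (e out))
#2 →R1  (J1 needs exactly one f-in)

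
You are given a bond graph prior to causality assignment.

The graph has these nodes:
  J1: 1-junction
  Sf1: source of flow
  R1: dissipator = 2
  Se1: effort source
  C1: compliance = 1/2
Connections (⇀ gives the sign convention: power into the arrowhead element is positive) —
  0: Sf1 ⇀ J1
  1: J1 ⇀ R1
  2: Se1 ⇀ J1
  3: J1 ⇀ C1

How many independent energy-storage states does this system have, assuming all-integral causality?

β0 →Sf1  (Sf1 fixes flow; stroke at Sf1)
β2 →J1  (Se1: effort source, stroke at far end)
β1 →J1  (J1: bond 0 brought flow, rest push out)
β3 →J1  (1-jn J1 has f-setter on 0)

1  (C1 all integral)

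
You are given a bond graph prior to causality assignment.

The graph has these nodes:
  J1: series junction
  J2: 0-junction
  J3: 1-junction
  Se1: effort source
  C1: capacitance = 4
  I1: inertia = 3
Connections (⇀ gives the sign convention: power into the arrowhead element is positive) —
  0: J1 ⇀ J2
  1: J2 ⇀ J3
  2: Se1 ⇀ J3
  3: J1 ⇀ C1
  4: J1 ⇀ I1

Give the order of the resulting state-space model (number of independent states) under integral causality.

β2 |J3  (Se1 fixes effort; stroke away)
β1 |J2  (J3: last free bond brings flow in)
β0 |J1  (common-e at J2 fixed by 1)
β3 |J1  (prefer integral on C1)
β4 |I1  (only one flow-in slot at J1)

2  (C1, I1 all integral)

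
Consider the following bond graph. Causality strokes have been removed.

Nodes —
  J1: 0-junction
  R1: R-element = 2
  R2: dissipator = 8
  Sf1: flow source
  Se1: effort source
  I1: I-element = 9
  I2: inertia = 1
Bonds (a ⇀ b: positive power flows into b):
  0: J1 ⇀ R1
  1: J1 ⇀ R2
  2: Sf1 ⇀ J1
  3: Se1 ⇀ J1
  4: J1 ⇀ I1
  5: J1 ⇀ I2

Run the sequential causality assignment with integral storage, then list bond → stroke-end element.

b0 stroke→R1
b1 stroke→R2
b2 stroke→Sf1
b3 stroke→J1
b4 stroke→I1
b5 stroke→I2

β2 →Sf1  (Sf1: flow source, stroke at near end)
β3 →J1  (Se1 fixes effort; stroke away)
β0 →R1  (J1 effort already set via bond 3)
β1 →R2  (0-jn J1 has e-setter on 3)
β4 →I1  (J1 effort already set via bond 3)
β5 →I2  (J1: bond 3 brought effort, rest push out)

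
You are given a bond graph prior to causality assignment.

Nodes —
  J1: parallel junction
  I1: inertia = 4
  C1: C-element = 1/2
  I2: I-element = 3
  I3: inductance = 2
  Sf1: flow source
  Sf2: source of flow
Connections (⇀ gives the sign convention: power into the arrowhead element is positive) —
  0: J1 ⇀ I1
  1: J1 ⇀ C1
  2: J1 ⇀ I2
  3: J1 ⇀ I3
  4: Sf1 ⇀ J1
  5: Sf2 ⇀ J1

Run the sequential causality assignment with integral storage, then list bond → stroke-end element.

b0 stroke→I1
b1 stroke→J1
b2 stroke→I2
b3 stroke→I3
b4 stroke→Sf1
b5 stroke→Sf2

#4 stroke→Sf1  (Sf1 (Sf) sets flow on bond)
#5 stroke→Sf2  (Sf2: flow source, stroke at near end)
#0 stroke→I1  (I1 outputs flow p/I1)
#1 stroke→J1  (prefer integral on C1)
#2 stroke→I2  (common-e at J1 fixed by 1)
#3 stroke→I3  (common-e at J1 fixed by 1)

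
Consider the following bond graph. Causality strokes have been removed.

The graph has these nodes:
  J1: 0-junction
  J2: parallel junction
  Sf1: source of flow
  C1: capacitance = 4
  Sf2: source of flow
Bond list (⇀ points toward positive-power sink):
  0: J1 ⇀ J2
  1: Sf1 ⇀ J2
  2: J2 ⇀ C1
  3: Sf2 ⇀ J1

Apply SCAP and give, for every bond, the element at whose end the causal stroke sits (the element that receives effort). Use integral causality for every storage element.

b1 →Sf1  (source Sf1 imposes f)
b3 →Sf2  (Sf2 fixes flow; stroke at Sf2)
b0 →J1  (only one effort-in slot at J1)
b2 →J2  (J2: last free bond brings effort in)

bond 0 →J1
bond 1 →Sf1
bond 2 →J2
bond 3 →Sf2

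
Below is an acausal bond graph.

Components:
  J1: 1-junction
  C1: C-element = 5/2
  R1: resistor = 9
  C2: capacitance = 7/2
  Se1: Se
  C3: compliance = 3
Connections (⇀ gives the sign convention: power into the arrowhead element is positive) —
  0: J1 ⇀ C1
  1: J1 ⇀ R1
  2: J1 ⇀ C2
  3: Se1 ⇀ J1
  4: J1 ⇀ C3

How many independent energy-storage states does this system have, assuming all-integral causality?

b3 |J1  (Se1 fixes effort; stroke away)
b0 |J1  (C1 outputs effort q/C1)
b2 |J1  (C2 integral (e out))
b4 |J1  (C3 integral (e out))
b1 |R1  (J1 needs exactly one f-in)

3  (C1, C2, C3 all integral)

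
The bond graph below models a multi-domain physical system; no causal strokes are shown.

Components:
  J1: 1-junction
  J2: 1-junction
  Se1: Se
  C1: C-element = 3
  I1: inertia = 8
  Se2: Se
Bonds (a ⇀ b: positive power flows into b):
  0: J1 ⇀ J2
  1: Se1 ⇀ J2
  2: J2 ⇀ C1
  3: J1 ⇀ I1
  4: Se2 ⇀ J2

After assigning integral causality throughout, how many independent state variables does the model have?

bond 1 →J2  (Se1: effort source, stroke at far end)
bond 4 →J2  (Se2 fixes effort; stroke away)
bond 2 →J2  (C1: C, integral causality)
bond 0 →J1  (only one flow-in slot at J2)
bond 3 →I1  (J1 needs exactly one f-in)

2  (C1, I1 all integral)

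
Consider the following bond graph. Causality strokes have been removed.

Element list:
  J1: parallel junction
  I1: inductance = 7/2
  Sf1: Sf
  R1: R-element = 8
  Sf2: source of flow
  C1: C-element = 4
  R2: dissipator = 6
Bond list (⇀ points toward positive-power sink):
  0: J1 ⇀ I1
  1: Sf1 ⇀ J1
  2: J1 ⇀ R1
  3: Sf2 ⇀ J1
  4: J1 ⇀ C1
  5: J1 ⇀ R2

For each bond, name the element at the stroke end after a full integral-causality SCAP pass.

b0 |I1
b1 |Sf1
b2 |R1
b3 |Sf2
b4 |J1
b5 |R2

β1 stroke→Sf1  (Sf1 (Sf) sets flow on bond)
β3 stroke→Sf2  (Sf2 fixes flow; stroke at Sf2)
β0 stroke→I1  (prefer integral on I1)
β4 stroke→J1  (C1 integral (e out))
β2 stroke→R1  (J1 effort already set via bond 4)
β5 stroke→R2  (0-jn J1 has e-setter on 4)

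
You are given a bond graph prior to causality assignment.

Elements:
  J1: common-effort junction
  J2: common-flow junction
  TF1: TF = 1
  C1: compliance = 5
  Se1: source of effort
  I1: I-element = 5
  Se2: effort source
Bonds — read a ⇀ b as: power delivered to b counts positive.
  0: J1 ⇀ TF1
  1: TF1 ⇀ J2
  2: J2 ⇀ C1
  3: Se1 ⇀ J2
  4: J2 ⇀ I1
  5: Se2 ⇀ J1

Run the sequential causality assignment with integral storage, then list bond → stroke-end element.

β3 stroke→J2  (source Se1 imposes e)
β5 stroke→J1  (Se2 (Se) sets effort on bond)
β0 stroke→TF1  (common-e at J1 fixed by 5)
β1 stroke→J2  (through TF1, causality passes straight; one stroke at TF1)
β2 stroke→J2  (C1 outputs effort q/C1)
β4 stroke→I1  (J2 needs exactly one f-in)

bond 0 stroke at TF1
bond 1 stroke at J2
bond 2 stroke at J2
bond 3 stroke at J2
bond 4 stroke at I1
bond 5 stroke at J1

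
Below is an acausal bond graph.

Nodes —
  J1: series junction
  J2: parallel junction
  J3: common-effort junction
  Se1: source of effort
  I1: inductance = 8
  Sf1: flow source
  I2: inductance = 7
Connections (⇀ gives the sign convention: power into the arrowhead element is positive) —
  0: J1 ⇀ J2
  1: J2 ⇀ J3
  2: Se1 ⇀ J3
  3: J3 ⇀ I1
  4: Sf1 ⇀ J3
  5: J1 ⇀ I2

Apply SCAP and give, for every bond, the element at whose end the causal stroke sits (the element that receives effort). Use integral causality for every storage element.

b2 stroke at J3  (Se1 (Se) sets effort on bond)
b4 stroke at Sf1  (Sf1 fixes flow; stroke at Sf1)
b1 stroke at J2  (J3: bond 2 brought effort, rest push out)
b3 stroke at I1  (common-e at J3 fixed by 2)
b0 stroke at J1  (common-e at J2 fixed by 1)
b5 stroke at I2  (J1 needs exactly one f-in)

#0 →J1
#1 →J2
#2 →J3
#3 →I1
#4 →Sf1
#5 →I2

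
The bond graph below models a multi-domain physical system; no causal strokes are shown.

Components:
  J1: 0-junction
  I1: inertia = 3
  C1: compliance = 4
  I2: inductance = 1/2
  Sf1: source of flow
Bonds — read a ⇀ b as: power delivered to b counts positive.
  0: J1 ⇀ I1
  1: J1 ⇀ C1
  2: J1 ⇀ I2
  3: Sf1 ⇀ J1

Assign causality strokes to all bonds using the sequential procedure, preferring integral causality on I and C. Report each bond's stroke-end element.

β0 →I1
β1 →J1
β2 →I2
β3 →Sf1

b3 |Sf1  (Sf1: flow source, stroke at near end)
b0 |I1  (I1: I, integral causality)
b1 |J1  (prefer integral on C1)
b2 |I2  (J1 effort already set via bond 1)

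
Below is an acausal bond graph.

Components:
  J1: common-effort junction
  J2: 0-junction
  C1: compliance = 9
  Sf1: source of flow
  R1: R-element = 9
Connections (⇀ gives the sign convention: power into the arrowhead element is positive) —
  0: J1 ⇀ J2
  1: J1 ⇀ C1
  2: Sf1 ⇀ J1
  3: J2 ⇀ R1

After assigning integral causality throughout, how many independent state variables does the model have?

1  (C1 all integral)

β2 stroke at Sf1  (Sf1 fixes flow; stroke at Sf1)
β1 stroke at J1  (C1: C, integral causality)
β0 stroke at J2  (J1 effort already set via bond 1)
β3 stroke at R1  (0-jn J2 has e-setter on 0)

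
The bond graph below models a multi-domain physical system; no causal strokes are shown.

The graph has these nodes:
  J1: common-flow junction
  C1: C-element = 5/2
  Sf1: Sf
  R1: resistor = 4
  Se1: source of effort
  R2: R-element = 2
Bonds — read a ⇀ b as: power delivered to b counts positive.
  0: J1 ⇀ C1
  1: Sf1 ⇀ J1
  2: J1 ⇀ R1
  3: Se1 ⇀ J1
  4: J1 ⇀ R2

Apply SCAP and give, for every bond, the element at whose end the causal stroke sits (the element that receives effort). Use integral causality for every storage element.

#0 →J1
#1 →Sf1
#2 →J1
#3 →J1
#4 →J1

bond 1 →Sf1  (source Sf1 imposes f)
bond 3 →J1  (source Se1 imposes e)
bond 0 →J1  (1-jn J1 has f-setter on 1)
bond 2 →J1  (J1 flow already set via bond 1)
bond 4 →J1  (J1 flow already set via bond 1)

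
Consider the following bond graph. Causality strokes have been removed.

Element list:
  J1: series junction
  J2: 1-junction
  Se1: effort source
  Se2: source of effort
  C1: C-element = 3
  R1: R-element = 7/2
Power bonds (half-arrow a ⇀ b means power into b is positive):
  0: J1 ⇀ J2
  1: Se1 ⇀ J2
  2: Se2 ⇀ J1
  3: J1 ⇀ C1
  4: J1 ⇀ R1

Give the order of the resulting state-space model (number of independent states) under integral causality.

1  (C1 all integral)

bond 1 stroke at J2  (source Se1 imposes e)
bond 2 stroke at J1  (source Se2 imposes e)
bond 0 stroke at J1  (closing 1-jn rule on J2)
bond 3 stroke at J1  (prefer integral on C1)
bond 4 stroke at R1  (J1: last free bond brings flow in)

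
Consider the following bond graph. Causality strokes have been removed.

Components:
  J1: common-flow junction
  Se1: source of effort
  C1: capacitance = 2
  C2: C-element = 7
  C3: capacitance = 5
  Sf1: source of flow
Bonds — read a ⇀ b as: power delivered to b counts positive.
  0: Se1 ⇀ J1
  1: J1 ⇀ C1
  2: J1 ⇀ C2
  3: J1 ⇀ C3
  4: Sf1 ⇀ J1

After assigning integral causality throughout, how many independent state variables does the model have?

b0 stroke→J1  (Se1 (Se) sets effort on bond)
b4 stroke→Sf1  (source Sf1 imposes f)
b1 stroke→J1  (common-f at J1 fixed by 4)
b2 stroke→J1  (1-jn J1 has f-setter on 4)
b3 stroke→J1  (J1 flow already set via bond 4)

3  (C1, C2, C3 all integral)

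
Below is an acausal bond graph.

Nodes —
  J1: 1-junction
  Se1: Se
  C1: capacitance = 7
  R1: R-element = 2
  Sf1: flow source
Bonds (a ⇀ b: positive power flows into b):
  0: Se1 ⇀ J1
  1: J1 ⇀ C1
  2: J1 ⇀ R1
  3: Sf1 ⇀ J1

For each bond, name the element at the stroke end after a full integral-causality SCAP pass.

#0 stroke→J1
#1 stroke→J1
#2 stroke→J1
#3 stroke→Sf1

b0 stroke at J1  (Se1 fixes effort; stroke away)
b3 stroke at Sf1  (Sf1 fixes flow; stroke at Sf1)
b1 stroke at J1  (common-f at J1 fixed by 3)
b2 stroke at J1  (1-jn J1 has f-setter on 3)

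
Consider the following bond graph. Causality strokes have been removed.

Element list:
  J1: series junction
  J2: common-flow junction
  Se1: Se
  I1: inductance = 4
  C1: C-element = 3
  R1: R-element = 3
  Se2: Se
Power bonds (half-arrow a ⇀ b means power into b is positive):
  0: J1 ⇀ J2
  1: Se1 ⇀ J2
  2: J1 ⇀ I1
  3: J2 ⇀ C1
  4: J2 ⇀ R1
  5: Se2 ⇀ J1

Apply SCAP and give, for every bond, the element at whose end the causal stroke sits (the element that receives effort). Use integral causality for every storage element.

β1 |J2  (Se1: effort source, stroke at far end)
β5 |J1  (source Se2 imposes e)
β2 |I1  (I1 integral (f out))
β0 |J1  (common-f at J1 fixed by 2)
β3 |J2  (J2 flow already set via bond 0)
β4 |J2  (J2 flow already set via bond 0)

#0 stroke→J1
#1 stroke→J2
#2 stroke→I1
#3 stroke→J2
#4 stroke→J2
#5 stroke→J1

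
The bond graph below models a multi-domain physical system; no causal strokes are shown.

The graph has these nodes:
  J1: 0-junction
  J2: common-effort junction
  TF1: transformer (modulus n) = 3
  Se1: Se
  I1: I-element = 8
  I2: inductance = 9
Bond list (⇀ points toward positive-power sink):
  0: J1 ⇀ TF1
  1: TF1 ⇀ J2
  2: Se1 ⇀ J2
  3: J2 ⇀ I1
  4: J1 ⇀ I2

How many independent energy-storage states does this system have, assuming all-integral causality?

#2 |J2  (Se1 (Se) sets effort on bond)
#1 |TF1  (0-jn J2 has e-setter on 2)
#3 |I1  (J2 effort already set via bond 2)
#0 |J1  (TF1 one-in-one-out from 1)
#4 |I2  (0-jn J1 has e-setter on 0)

2  (I1, I2 all integral)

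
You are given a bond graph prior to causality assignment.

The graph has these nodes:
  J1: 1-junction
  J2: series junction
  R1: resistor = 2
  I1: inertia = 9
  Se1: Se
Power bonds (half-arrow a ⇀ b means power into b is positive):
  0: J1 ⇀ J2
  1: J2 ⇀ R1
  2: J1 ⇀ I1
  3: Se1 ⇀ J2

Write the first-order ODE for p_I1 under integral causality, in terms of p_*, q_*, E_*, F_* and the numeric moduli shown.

dp_I1/dt = E_Se1 - 2*p_I1/9

bond 3 →J2  (Se1 (Se) sets effort on bond)
bond 2 →I1  (I1: I, integral causality)
bond 0 →J1  (J1 flow already set via bond 2)
bond 1 →J2  (J2 flow already set via bond 0)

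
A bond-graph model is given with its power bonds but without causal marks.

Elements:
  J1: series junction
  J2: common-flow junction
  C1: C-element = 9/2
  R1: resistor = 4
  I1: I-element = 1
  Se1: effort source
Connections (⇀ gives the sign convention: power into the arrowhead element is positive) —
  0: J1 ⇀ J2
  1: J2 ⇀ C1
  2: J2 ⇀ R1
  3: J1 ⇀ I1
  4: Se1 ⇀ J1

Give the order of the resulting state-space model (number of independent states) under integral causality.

#4 stroke at J1  (source Se1 imposes e)
#1 stroke at J2  (C1 integral (e out))
#3 stroke at I1  (I1: I, integral causality)
#0 stroke at J1  (J1: bond 3 brought flow, rest push out)
#2 stroke at J2  (1-jn J2 has f-setter on 0)

2  (C1, I1 all integral)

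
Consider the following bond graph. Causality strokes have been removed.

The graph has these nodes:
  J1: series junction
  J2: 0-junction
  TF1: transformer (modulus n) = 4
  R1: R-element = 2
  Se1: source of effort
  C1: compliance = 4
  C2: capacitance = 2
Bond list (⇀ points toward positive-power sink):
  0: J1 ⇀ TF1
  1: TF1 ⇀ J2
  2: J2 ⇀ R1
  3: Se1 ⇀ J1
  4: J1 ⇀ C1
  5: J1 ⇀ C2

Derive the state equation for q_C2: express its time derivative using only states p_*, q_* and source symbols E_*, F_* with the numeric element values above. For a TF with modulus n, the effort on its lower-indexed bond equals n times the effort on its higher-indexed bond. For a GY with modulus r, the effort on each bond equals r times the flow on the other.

bond 3 →J1  (Se1: effort source, stroke at far end)
bond 4 →J1  (C1 outputs effort q/C1)
bond 5 →J1  (C2 outputs effort q/C2)
bond 0 →TF1  (closing 1-jn rule on J1)
bond 1 →J2  (TF1 one-in-one-out from 0)
bond 2 →R1  (common-e at J2 fixed by 1)

dq_C2/dt = E_Se1/32 - q_C1/128 - q_C2/64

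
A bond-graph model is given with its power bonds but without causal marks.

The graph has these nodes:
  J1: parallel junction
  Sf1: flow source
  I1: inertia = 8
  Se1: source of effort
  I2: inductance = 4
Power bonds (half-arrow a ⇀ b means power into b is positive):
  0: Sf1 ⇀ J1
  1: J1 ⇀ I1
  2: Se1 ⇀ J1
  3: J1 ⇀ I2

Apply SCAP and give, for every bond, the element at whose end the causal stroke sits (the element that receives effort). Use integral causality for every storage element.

β0 stroke→Sf1  (source Sf1 imposes f)
β2 stroke→J1  (Se1 (Se) sets effort on bond)
β1 stroke→I1  (J1: bond 2 brought effort, rest push out)
β3 stroke→I2  (J1 effort already set via bond 2)

β0 stroke at Sf1
β1 stroke at I1
β2 stroke at J1
β3 stroke at I2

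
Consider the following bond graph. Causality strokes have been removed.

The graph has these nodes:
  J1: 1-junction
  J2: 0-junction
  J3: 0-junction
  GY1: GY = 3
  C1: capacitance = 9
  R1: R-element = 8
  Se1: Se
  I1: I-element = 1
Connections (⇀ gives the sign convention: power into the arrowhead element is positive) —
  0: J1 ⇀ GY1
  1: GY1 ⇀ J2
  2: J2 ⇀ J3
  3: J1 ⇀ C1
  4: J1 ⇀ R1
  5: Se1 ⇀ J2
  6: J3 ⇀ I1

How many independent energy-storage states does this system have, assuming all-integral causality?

b5 →J2  (source Se1 imposes e)
b1 →GY1  (J2: bond 5 brought effort, rest push out)
b2 →J3  (common-e at J2 fixed by 5)
b6 →I1  (J3 effort already set via bond 2)
b0 →GY1  (through GY1, causality inverts; strokes same side of GY1)
b3 →J1  (1-jn J1 has f-setter on 0)
b4 →J1  (J1 flow already set via bond 0)

2  (C1, I1 all integral)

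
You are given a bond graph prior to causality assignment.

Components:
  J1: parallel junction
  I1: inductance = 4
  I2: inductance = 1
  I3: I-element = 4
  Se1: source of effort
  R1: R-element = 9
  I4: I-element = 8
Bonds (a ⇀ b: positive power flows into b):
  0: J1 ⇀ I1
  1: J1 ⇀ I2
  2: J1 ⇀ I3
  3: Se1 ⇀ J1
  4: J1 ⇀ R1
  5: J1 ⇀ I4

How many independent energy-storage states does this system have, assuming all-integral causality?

4  (I1, I2, I3, I4 all integral)

b3 stroke→J1  (Se1 (Se) sets effort on bond)
b0 stroke→I1  (J1 effort already set via bond 3)
b1 stroke→I2  (J1: bond 3 brought effort, rest push out)
b2 stroke→I3  (J1 effort already set via bond 3)
b4 stroke→R1  (common-e at J1 fixed by 3)
b5 stroke→I4  (0-jn J1 has e-setter on 3)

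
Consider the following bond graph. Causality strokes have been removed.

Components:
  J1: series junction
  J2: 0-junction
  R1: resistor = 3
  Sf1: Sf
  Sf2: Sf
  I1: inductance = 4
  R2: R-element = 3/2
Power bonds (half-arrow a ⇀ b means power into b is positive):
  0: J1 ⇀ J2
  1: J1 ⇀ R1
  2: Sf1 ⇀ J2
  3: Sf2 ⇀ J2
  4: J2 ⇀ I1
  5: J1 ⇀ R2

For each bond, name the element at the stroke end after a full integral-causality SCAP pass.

#0 stroke at J2
#1 stroke at J1
#2 stroke at Sf1
#3 stroke at Sf2
#4 stroke at I1
#5 stroke at J1

#2 stroke at Sf1  (Sf1 fixes flow; stroke at Sf1)
#3 stroke at Sf2  (Sf2 (Sf) sets flow on bond)
#4 stroke at I1  (prefer integral on I1)
#0 stroke at J2  (J2: last free bond brings effort in)
#1 stroke at J1  (J1 flow already set via bond 0)
#5 stroke at J1  (1-jn J1 has f-setter on 0)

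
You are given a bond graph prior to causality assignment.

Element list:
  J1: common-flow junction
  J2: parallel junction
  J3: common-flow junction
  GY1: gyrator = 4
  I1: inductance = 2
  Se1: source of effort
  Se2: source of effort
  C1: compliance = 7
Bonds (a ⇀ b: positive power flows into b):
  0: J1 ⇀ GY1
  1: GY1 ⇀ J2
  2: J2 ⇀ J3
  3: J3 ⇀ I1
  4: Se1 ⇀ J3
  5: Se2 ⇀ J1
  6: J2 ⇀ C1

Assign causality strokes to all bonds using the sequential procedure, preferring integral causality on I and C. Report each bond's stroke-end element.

b4 |J3  (source Se1 imposes e)
b5 |J1  (Se2 (Se) sets effort on bond)
b0 |GY1  (J1 needs exactly one f-in)
b1 |GY1  (GY1: gyrator matches bond 0)
b3 |I1  (prefer integral on I1)
b2 |J3  (common-f at J3 fixed by 3)
b6 |J2  (only one effort-in slot at J2)

β0 stroke→GY1
β1 stroke→GY1
β2 stroke→J3
β3 stroke→I1
β4 stroke→J3
β5 stroke→J1
β6 stroke→J2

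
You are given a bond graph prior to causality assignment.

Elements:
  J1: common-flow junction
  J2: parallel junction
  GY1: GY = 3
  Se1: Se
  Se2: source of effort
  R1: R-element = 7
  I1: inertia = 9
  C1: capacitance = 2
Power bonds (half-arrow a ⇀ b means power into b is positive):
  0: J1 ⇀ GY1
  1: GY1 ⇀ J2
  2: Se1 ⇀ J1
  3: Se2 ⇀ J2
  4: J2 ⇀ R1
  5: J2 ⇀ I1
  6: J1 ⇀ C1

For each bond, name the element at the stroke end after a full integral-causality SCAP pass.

#0 |GY1
#1 |GY1
#2 |J1
#3 |J2
#4 |R1
#5 |I1
#6 |J1

bond 2 →J1  (Se1: effort source, stroke at far end)
bond 3 →J2  (Se2 fixes effort; stroke away)
bond 1 →GY1  (0-jn J2 has e-setter on 3)
bond 4 →R1  (J2 effort already set via bond 3)
bond 5 →I1  (J2 effort already set via bond 3)
bond 0 →GY1  (through GY1, causality inverts; strokes same side of GY1)
bond 6 →J1  (1-jn J1 has f-setter on 0)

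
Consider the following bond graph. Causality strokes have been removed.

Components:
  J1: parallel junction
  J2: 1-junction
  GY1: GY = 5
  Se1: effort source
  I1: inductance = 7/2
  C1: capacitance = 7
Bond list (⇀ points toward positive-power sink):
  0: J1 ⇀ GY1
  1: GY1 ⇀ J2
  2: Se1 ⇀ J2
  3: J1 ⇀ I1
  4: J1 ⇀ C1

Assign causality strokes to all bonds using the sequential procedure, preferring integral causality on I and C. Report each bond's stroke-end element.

bond 0 |GY1
bond 1 |GY1
bond 2 |J2
bond 3 |I1
bond 4 |J1

bond 2 |J2  (Se1 (Se) sets effort on bond)
bond 1 |GY1  (J2: last free bond brings flow in)
bond 0 |GY1  (GY1: gyrator matches bond 1)
bond 3 |I1  (I1: I, integral causality)
bond 4 |J1  (only one effort-in slot at J1)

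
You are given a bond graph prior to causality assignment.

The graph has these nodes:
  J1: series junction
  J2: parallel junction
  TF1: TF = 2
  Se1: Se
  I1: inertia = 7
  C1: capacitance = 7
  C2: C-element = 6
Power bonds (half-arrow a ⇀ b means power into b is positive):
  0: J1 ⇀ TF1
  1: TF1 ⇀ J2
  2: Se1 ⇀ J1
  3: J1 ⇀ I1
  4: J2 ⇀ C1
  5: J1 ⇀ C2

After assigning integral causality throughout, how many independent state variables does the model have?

β2 →J1  (Se1: effort source, stroke at far end)
β3 →I1  (I1: I, integral causality)
β0 →J1  (common-f at J1 fixed by 3)
β5 →J1  (common-f at J1 fixed by 3)
β1 →TF1  (TF TF1: opposite of bond 0)
β4 →J2  (closing 0-jn rule on J2)

3  (C1, C2, I1 all integral)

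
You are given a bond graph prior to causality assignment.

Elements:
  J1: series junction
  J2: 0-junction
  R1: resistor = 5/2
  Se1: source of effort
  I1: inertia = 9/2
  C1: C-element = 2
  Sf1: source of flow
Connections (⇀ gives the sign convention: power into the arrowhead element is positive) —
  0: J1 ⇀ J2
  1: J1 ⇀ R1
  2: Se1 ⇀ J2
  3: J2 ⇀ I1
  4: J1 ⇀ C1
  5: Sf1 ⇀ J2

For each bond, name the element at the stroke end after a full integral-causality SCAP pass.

β0 stroke→J1
β1 stroke→R1
β2 stroke→J2
β3 stroke→I1
β4 stroke→J1
β5 stroke→Sf1

β2 |J2  (Se1: effort source, stroke at far end)
β5 |Sf1  (source Sf1 imposes f)
β0 |J1  (common-e at J2 fixed by 2)
β3 |I1  (J2 effort already set via bond 2)
β4 |J1  (C1 integral (e out))
β1 |R1  (closing 1-jn rule on J1)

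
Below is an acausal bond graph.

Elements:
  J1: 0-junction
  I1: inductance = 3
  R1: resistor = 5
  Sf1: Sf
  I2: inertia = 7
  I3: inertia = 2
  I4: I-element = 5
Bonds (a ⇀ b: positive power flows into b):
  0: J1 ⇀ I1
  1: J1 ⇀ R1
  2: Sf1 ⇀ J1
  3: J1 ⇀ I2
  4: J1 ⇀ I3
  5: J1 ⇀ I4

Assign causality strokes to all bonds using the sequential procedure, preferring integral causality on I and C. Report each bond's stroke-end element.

bond 2 stroke at Sf1  (Sf1 fixes flow; stroke at Sf1)
bond 0 stroke at I1  (I1 outputs flow p/I1)
bond 3 stroke at I2  (prefer integral on I2)
bond 4 stroke at I3  (I3 integral (f out))
bond 5 stroke at I4  (I4 integral (f out))
bond 1 stroke at J1  (closing 0-jn rule on J1)

b0 stroke→I1
b1 stroke→J1
b2 stroke→Sf1
b3 stroke→I2
b4 stroke→I3
b5 stroke→I4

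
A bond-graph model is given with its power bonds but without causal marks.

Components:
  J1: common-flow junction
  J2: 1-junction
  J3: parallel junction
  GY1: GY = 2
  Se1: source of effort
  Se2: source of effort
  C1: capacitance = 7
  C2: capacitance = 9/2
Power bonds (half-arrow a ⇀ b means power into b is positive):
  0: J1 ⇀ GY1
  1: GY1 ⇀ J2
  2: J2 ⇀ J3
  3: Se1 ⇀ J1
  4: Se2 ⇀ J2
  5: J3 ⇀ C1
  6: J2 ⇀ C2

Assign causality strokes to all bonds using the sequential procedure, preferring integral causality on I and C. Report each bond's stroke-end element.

β0 |GY1
β1 |GY1
β2 |J2
β3 |J1
β4 |J2
β5 |J3
β6 |J2

b3 stroke→J1  (source Se1 imposes e)
b4 stroke→J2  (Se2: effort source, stroke at far end)
b0 stroke→GY1  (only one flow-in slot at J1)
b1 stroke→GY1  (through GY1, causality inverts; strokes same side of GY1)
b2 stroke→J2  (J2: bond 1 brought flow, rest push out)
b6 stroke→J2  (1-jn J2 has f-setter on 1)
b5 stroke→J3  (J3 needs exactly one e-in)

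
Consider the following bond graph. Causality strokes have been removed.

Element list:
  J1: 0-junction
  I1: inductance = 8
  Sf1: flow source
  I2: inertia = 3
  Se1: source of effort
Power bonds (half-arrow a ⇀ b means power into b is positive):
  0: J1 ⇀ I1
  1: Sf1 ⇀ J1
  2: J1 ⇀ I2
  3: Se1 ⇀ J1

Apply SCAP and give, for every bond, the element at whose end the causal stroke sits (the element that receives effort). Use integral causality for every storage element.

#0 stroke→I1
#1 stroke→Sf1
#2 stroke→I2
#3 stroke→J1

β1 stroke at Sf1  (Sf1: flow source, stroke at near end)
β3 stroke at J1  (source Se1 imposes e)
β0 stroke at I1  (common-e at J1 fixed by 3)
β2 stroke at I2  (J1: bond 3 brought effort, rest push out)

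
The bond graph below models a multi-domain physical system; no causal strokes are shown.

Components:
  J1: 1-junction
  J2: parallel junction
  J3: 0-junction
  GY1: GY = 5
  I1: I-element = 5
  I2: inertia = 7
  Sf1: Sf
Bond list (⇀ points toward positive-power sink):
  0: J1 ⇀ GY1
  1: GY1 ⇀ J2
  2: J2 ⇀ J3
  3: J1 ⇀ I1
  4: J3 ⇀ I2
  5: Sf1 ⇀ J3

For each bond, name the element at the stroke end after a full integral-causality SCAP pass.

b5 |Sf1  (source Sf1 imposes f)
b3 |I1  (I1: I, integral causality)
b0 |J1  (J1: bond 3 brought flow, rest push out)
b1 |J2  (GY GY1: same side as bond 0)
b2 |J3  (J2 effort already set via bond 1)
b4 |I2  (J3: bond 2 brought effort, rest push out)

#0 →J1
#1 →J2
#2 →J3
#3 →I1
#4 →I2
#5 →Sf1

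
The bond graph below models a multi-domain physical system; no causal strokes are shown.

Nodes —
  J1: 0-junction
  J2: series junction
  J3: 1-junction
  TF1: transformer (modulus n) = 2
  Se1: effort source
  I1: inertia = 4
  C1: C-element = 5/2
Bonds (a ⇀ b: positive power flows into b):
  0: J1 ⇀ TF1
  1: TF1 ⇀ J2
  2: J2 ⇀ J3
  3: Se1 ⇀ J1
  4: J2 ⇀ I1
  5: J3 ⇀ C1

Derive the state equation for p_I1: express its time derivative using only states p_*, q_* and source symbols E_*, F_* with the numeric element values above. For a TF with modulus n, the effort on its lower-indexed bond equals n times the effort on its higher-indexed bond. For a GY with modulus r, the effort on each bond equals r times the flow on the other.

#3 |J1  (Se1 fixes effort; stroke away)
#0 |TF1  (0-jn J1 has e-setter on 3)
#1 |J2  (TF1 one-in-one-out from 0)
#4 |I1  (prefer integral on I1)
#2 |J2  (common-f at J2 fixed by 4)
#5 |J3  (J3: bond 2 brought flow, rest push out)

dp_I1/dt = E_Se1/2 - 2*q_C1/5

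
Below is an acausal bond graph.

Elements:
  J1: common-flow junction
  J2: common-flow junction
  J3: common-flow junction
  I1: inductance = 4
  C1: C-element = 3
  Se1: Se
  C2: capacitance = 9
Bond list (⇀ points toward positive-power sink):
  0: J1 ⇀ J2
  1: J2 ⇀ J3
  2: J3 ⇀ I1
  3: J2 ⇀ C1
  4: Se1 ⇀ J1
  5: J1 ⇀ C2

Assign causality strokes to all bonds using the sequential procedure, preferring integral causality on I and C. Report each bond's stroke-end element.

#0 →J2
#1 →J3
#2 →I1
#3 →J2
#4 →J1
#5 →J1

bond 4 |J1  (Se1 fixes effort; stroke away)
bond 2 |I1  (I1 outputs flow p/I1)
bond 1 |J3  (1-jn J3 has f-setter on 2)
bond 0 |J2  (common-f at J2 fixed by 1)
bond 3 |J2  (common-f at J2 fixed by 1)
bond 5 |J1  (J1 flow already set via bond 0)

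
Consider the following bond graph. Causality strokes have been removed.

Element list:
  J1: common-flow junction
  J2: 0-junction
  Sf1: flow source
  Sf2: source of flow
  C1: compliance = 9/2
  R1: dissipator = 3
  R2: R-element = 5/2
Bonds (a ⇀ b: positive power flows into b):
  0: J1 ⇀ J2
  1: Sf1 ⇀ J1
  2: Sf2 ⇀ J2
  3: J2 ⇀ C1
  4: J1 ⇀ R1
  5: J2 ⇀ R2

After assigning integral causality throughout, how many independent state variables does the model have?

1  (C1 all integral)

β1 →Sf1  (Sf1: flow source, stroke at near end)
β2 →Sf2  (Sf2 fixes flow; stroke at Sf2)
β0 →J1  (common-f at J1 fixed by 1)
β4 →J1  (1-jn J1 has f-setter on 1)
β3 →J2  (C1 outputs effort q/C1)
β5 →R2  (J2: bond 3 brought effort, rest push out)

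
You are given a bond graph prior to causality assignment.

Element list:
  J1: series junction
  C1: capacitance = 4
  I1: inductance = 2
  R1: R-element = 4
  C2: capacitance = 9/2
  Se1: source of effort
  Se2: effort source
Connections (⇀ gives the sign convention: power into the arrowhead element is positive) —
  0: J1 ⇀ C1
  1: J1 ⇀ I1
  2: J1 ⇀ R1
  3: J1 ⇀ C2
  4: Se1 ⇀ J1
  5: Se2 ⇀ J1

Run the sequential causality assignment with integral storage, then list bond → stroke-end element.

bond 0 →J1
bond 1 →I1
bond 2 →J1
bond 3 →J1
bond 4 →J1
bond 5 →J1

b4 →J1  (Se1 (Se) sets effort on bond)
b5 →J1  (Se2 (Se) sets effort on bond)
b0 →J1  (prefer integral on C1)
b1 →I1  (I1: I, integral causality)
b2 →J1  (1-jn J1 has f-setter on 1)
b3 →J1  (J1: bond 1 brought flow, rest push out)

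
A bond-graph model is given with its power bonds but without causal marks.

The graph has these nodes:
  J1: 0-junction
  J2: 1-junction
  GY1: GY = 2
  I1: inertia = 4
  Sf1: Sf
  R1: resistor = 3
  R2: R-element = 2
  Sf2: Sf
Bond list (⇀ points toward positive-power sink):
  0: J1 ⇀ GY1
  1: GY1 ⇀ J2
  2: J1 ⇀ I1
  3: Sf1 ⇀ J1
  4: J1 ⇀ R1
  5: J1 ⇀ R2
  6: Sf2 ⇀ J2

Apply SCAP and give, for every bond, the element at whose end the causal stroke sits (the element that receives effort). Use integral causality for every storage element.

bond 3 |Sf1  (Sf1 fixes flow; stroke at Sf1)
bond 6 |Sf2  (Sf2 (Sf) sets flow on bond)
bond 1 |J2  (J2 flow already set via bond 6)
bond 0 |J1  (through GY1, causality inverts; strokes same side of GY1)
bond 2 |I1  (J1 effort already set via bond 0)
bond 4 |R1  (J1: bond 0 brought effort, rest push out)
bond 5 |R2  (J1 effort already set via bond 0)

β0 stroke→J1
β1 stroke→J2
β2 stroke→I1
β3 stroke→Sf1
β4 stroke→R1
β5 stroke→R2
β6 stroke→Sf2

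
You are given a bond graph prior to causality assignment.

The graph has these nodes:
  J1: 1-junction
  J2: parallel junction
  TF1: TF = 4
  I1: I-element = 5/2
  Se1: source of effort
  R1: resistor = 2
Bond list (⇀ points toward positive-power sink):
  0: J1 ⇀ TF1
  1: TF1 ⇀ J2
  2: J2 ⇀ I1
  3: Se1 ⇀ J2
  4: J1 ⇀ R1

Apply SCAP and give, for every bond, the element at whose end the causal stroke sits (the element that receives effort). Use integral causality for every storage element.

#0 |J1
#1 |TF1
#2 |I1
#3 |J2
#4 |R1

#3 stroke→J2  (source Se1 imposes e)
#1 stroke→TF1  (common-e at J2 fixed by 3)
#2 stroke→I1  (J2 effort already set via bond 3)
#0 stroke→J1  (TF TF1: opposite of bond 1)
#4 stroke→R1  (J1: last free bond brings flow in)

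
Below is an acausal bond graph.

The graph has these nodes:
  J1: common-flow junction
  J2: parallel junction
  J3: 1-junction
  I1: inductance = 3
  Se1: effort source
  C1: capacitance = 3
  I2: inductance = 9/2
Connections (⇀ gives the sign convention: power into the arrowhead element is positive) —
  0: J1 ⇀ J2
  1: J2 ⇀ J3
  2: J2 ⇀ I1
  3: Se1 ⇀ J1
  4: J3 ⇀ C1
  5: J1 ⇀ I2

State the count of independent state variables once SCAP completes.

bond 3 stroke→J1  (source Se1 imposes e)
bond 2 stroke→I1  (prefer integral on I1)
bond 4 stroke→J3  (C1 integral (e out))
bond 1 stroke→J2  (J3: last free bond brings flow in)
bond 0 stroke→J1  (J2 effort already set via bond 1)
bond 5 stroke→I2  (closing 1-jn rule on J1)

3  (C1, I1, I2 all integral)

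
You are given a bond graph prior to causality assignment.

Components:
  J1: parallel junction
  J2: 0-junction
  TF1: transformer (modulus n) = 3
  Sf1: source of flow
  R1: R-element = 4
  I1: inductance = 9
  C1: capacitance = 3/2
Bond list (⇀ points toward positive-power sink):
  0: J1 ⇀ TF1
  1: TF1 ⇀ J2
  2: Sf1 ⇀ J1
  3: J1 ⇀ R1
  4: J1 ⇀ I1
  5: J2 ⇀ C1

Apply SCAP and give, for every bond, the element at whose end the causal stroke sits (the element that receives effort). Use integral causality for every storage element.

#0 stroke→J1
#1 stroke→TF1
#2 stroke→Sf1
#3 stroke→R1
#4 stroke→I1
#5 stroke→J2

b2 →Sf1  (Sf1 (Sf) sets flow on bond)
b4 →I1  (I1: I, integral causality)
b5 →J2  (prefer integral on C1)
b1 →TF1  (J2: bond 5 brought effort, rest push out)
b0 →J1  (through TF1, causality passes straight; one stroke at TF1)
b3 →R1  (common-e at J1 fixed by 0)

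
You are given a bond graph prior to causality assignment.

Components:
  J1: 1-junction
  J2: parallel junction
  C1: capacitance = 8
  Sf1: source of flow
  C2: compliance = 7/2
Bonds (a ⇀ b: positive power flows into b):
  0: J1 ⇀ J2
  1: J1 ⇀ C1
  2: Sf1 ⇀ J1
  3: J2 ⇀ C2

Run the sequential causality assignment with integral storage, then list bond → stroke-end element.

#2 stroke at Sf1  (Sf1 fixes flow; stroke at Sf1)
#0 stroke at J1  (1-jn J1 has f-setter on 2)
#1 stroke at J1  (1-jn J1 has f-setter on 2)
#3 stroke at J2  (closing 0-jn rule on J2)

bond 0 |J1
bond 1 |J1
bond 2 |Sf1
bond 3 |J2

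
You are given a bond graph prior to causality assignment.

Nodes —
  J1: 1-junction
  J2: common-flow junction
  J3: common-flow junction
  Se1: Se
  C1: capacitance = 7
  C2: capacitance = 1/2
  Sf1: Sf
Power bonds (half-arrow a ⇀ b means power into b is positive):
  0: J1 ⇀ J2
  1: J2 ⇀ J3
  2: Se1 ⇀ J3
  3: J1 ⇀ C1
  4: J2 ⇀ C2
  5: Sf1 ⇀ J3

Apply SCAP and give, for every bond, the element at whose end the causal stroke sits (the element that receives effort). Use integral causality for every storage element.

bond 2 stroke at J3  (Se1: effort source, stroke at far end)
bond 5 stroke at Sf1  (source Sf1 imposes f)
bond 1 stroke at J3  (J3 flow already set via bond 5)
bond 0 stroke at J2  (J2: bond 1 brought flow, rest push out)
bond 4 stroke at J2  (1-jn J2 has f-setter on 1)
bond 3 stroke at J1  (1-jn J1 has f-setter on 0)

bond 0 stroke at J2
bond 1 stroke at J3
bond 2 stroke at J3
bond 3 stroke at J1
bond 4 stroke at J2
bond 5 stroke at Sf1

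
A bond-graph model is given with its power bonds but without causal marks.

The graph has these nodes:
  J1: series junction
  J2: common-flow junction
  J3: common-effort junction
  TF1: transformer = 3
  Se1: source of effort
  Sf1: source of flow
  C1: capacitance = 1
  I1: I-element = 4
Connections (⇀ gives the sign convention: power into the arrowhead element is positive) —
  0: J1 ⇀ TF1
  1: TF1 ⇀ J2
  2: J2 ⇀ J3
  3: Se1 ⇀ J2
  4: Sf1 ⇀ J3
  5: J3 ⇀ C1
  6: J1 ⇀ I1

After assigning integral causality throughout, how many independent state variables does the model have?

β3 stroke→J2  (Se1 (Se) sets effort on bond)
β4 stroke→Sf1  (source Sf1 imposes f)
β5 stroke→J3  (C1: C, integral causality)
β2 stroke→J2  (J3: bond 5 brought effort, rest push out)
β1 stroke→TF1  (J2: last free bond brings flow in)
β0 stroke→J1  (TF1: transformer flips bond 1)
β6 stroke→I1  (closing 1-jn rule on J1)

2  (C1, I1 all integral)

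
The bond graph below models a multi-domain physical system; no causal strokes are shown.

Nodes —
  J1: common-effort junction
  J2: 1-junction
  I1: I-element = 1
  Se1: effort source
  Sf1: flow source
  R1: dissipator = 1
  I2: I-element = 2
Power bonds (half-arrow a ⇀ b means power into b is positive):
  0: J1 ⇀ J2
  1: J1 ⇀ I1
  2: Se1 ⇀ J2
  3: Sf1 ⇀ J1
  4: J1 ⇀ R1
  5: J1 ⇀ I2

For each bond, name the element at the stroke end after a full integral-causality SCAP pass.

β0 stroke at J1
β1 stroke at I1
β2 stroke at J2
β3 stroke at Sf1
β4 stroke at R1
β5 stroke at I2

b2 |J2  (Se1: effort source, stroke at far end)
b3 |Sf1  (source Sf1 imposes f)
b0 |J1  (J2 needs exactly one f-in)
b1 |I1  (common-e at J1 fixed by 0)
b4 |R1  (J1: bond 0 brought effort, rest push out)
b5 |I2  (J1 effort already set via bond 0)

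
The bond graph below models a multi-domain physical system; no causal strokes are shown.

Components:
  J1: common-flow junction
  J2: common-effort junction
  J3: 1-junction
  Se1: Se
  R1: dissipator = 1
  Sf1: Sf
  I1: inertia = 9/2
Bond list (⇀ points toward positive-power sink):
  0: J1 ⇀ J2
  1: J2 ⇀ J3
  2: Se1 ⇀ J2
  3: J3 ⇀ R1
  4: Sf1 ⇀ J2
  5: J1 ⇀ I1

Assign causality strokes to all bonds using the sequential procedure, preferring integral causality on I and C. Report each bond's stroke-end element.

b0 →J1
b1 →J3
b2 →J2
b3 →R1
b4 →Sf1
b5 →I1

b2 stroke at J2  (Se1 fixes effort; stroke away)
b4 stroke at Sf1  (source Sf1 imposes f)
b0 stroke at J1  (J2: bond 2 brought effort, rest push out)
b1 stroke at J3  (J2: bond 2 brought effort, rest push out)
b3 stroke at R1  (J3: last free bond brings flow in)
b5 stroke at I1  (J1: last free bond brings flow in)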